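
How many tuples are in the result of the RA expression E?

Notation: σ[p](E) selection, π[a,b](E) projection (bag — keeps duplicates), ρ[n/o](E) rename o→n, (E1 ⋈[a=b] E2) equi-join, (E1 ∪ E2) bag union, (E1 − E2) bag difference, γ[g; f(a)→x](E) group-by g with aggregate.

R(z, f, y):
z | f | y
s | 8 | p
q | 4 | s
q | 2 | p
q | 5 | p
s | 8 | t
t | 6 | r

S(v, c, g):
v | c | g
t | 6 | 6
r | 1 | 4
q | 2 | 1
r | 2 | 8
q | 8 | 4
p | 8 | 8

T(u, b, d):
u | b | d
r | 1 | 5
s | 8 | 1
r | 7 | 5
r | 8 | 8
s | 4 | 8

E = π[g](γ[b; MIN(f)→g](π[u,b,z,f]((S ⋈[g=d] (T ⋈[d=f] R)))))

Stepwise |·|:
  S → 6
  T → 5
  R → 6
  (T ⋈[d=f] R) → 6
  (S ⋈[g=d] (T ⋈[d=f] R)) → 8
  π[u,b,z,f]((S ⋈[g=d] (T ⋈[d=f] R))) → 8
  γ[b; MIN(f)→g](π[u,b,z,f]((S ⋈[g=d] (T ⋈[d=f] R)))) → 2
  π[g](γ[b; MIN(f)→g](π[u,b,z,f]((S ⋈[g=d] (T ⋈[d=f] R))))) → 2

|E| = 2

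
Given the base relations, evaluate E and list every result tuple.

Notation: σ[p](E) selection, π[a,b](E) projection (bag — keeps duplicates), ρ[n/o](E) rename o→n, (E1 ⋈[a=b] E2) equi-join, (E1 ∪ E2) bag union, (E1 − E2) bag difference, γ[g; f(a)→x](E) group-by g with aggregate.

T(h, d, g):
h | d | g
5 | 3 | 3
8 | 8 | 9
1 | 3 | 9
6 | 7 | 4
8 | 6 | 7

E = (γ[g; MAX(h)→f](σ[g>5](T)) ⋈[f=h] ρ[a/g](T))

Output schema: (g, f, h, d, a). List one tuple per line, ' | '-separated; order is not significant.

Stepwise |·|:
  T → 5
  σ[g>5](T) → 3
  γ[g; MAX(h)→f](σ[g>5](T)) → 2
  T → 5
  ρ[a/g](T) → 5
  (γ[g; MAX(h)→f](σ[g>5](T)) ⋈[f=h] ρ[a/g](T)) → 4

== RESULT ==
g | f | h | d | a
7 | 8 | 8 | 6 | 7
7 | 8 | 8 | 8 | 9
9 | 8 | 8 | 6 | 7
9 | 8 | 8 | 8 | 9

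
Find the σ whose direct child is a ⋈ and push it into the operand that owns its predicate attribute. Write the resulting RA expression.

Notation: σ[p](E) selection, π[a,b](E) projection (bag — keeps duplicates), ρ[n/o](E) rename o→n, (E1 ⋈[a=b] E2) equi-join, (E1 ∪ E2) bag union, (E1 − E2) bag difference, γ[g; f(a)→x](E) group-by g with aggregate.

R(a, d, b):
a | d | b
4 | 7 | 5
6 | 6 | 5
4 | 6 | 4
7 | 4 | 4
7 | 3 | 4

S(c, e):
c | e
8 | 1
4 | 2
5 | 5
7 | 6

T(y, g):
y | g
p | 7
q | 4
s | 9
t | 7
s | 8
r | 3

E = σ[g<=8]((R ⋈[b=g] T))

σ filters on g, owned by the right side.
E' = (R ⋈[b=g] σ[g<=8](T))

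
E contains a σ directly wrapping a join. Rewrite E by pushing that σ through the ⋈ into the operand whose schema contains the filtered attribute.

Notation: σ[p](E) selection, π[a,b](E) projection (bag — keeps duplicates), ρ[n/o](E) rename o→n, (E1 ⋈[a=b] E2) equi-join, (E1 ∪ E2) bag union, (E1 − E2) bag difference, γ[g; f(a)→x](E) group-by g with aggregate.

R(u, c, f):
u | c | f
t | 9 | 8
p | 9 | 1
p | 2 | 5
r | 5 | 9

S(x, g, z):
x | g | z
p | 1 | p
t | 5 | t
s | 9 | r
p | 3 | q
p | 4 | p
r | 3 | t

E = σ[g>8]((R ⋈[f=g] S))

σ filters on g, owned by the right side.
E' = (R ⋈[f=g] σ[g>8](S))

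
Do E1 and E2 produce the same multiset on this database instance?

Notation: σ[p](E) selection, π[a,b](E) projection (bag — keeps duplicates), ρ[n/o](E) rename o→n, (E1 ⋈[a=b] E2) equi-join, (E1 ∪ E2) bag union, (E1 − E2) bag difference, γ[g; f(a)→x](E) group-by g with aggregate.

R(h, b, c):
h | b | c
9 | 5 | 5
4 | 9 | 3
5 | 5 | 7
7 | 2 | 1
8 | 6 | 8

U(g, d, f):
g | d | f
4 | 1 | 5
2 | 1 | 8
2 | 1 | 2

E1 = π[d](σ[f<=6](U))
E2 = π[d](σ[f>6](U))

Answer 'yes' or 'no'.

E1 per-node cardinality:
  U → 3
  σ[f<=6](U) → 2
  π[d](σ[f<=6](U)) → 2
E2 per-node cardinality:
  U → 3
  σ[f>6](U) → 1
  π[d](σ[f>6](U)) → 1

E1 result:
d
1
1
E2 result:
d
1
Witness: (1,) appears 2× in E1 but 1× in E2.

no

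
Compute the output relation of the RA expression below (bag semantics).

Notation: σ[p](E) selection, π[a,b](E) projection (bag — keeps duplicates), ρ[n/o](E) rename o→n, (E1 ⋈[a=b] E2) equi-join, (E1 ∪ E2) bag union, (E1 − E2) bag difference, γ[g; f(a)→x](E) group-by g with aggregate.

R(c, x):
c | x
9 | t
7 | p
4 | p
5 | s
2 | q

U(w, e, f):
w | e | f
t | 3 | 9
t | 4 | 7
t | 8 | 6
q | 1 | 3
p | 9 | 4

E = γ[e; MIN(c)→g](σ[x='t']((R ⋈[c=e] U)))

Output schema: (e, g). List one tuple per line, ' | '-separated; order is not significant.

Row counts bottom-up:
  R → 5
  U → 5
  (R ⋈[c=e] U) → 2
  σ[x='t']((R ⋈[c=e] U)) → 1
  γ[e; MIN(c)→g](σ[x='t']((R ⋈[c=e] U))) → 1

== RESULT ==
e | g
9 | 9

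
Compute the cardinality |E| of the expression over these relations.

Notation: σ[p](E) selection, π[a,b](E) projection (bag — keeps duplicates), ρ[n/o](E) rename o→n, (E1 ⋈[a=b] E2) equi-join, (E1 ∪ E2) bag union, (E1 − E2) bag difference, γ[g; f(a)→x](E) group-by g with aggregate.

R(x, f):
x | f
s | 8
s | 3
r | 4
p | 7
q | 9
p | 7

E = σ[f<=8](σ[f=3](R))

Row counts bottom-up:
  R → 6
  σ[f=3](R) → 1
  σ[f<=8](σ[f=3](R)) → 1

|E| = 1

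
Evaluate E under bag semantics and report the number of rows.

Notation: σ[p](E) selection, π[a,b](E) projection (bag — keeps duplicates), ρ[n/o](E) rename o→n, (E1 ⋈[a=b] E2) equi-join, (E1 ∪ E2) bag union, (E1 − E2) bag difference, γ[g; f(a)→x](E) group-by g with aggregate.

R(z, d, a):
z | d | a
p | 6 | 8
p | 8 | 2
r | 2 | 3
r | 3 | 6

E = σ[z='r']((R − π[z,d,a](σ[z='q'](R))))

Row counts bottom-up:
  R → 4
  R → 4
  σ[z='q'](R) → 0
  π[z,d,a](σ[z='q'](R)) → 0
  (R − π[z,d,a](σ[z='q'](R))) → 4
  σ[z='r']((R − π[z,d,a](σ[z='q'](R)))) → 2

|E| = 2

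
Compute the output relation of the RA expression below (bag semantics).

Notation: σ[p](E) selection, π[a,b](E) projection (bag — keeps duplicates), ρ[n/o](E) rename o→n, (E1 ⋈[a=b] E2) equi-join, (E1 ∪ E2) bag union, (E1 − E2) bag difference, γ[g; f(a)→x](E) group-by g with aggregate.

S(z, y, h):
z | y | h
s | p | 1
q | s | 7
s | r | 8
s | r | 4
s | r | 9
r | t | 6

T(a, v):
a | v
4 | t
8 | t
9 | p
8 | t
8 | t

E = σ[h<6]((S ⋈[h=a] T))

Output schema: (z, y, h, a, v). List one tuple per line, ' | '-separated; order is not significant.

Per-node cardinality:
  S → 6
  T → 5
  (S ⋈[h=a] T) → 5
  σ[h<6]((S ⋈[h=a] T)) → 1

== RESULT ==
z | y | h | a | v
s | r | 4 | 4 | t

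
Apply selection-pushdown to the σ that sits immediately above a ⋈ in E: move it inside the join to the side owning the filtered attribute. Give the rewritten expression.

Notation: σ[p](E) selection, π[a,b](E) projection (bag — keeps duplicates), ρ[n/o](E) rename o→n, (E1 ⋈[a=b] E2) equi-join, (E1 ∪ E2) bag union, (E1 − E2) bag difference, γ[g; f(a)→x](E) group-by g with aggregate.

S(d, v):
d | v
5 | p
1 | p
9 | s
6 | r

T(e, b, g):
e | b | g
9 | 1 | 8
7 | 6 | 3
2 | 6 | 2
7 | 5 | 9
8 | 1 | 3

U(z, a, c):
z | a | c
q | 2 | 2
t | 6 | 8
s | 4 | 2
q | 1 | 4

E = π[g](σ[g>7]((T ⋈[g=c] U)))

σ filters on g, owned by the left side.
E' = π[g]((σ[g>7](T) ⋈[g=c] U))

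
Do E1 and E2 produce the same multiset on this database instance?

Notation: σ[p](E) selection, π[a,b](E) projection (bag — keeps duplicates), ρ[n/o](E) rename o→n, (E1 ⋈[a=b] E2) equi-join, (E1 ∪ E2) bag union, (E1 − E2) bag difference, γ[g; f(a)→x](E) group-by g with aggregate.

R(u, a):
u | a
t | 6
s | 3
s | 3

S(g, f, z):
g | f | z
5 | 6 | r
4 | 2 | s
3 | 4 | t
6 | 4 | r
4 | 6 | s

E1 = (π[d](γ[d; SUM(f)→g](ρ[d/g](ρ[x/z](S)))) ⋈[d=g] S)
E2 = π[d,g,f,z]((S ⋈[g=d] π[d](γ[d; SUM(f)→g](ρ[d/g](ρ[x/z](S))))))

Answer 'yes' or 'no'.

E1 row counts bottom-up:
  S → 5
  ρ[x/z](S) → 5
  ρ[d/g](ρ[x/z](S)) → 5
  γ[d; SUM(f)→g](ρ[d/g](ρ[x/z](S))) → 4
  π[d](γ[d; SUM(f)→g](ρ[d/g](ρ[x/z](S)))) → 4
  S → 5
  (π[d](γ[d; SUM(f)→g](ρ[d/g](ρ[x/z](S)))) ⋈[d=g] S) → 5
E2 row counts bottom-up:
  S → 5
  S → 5
  ρ[x/z](S) → 5
  ρ[d/g](ρ[x/z](S)) → 5
  γ[d; SUM(f)→g](ρ[d/g](ρ[x/z](S))) → 4
  π[d](γ[d; SUM(f)→g](ρ[d/g](ρ[x/z](S)))) → 4
  (S ⋈[g=d] π[d](γ[d; SUM(f)→g](ρ[d/g](ρ[x/z](S))))) → 5
  π[d,g,f,z]((S ⋈[g=d] π[d](γ[d; SUM(f)→g](ρ[d/g](ρ[x/z](S)))))) → 5

E1 and E2 produce the same multiset:
d | g | f | z
3 | 3 | 4 | t
4 | 4 | 2 | s
4 | 4 | 6 | s
5 | 5 | 6 | r
6 | 6 | 4 | r

yes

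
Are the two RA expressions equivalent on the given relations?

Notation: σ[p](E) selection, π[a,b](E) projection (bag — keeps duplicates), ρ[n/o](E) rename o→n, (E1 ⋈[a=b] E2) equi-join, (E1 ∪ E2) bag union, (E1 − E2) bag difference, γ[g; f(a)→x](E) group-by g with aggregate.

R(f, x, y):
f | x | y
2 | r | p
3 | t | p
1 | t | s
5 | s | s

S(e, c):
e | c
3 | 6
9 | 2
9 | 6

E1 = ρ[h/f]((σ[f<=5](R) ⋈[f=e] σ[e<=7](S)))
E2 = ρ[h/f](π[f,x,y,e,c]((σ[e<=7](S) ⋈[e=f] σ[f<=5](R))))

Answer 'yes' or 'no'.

E1 stepwise |·|:
  R → 4
  σ[f<=5](R) → 4
  S → 3
  σ[e<=7](S) → 1
  (σ[f<=5](R) ⋈[f=e] σ[e<=7](S)) → 1
  ρ[h/f]((σ[f<=5](R) ⋈[f=e] σ[e<=7](S))) → 1
E2 stepwise |·|:
  S → 3
  σ[e<=7](S) → 1
  R → 4
  σ[f<=5](R) → 4
  (σ[e<=7](S) ⋈[e=f] σ[f<=5](R)) → 1
  π[f,x,y,e,c]((σ[e<=7](S) ⋈[e=f] σ[f<=5](R))) → 1
  ρ[h/f](π[f,x,y,e,c]((σ[e<=7](S) ⋈[e=f] σ[f<=5](R)))) → 1

E1 and E2 produce the same multiset:
h | x | y | e | c
3 | t | p | 3 | 6

yes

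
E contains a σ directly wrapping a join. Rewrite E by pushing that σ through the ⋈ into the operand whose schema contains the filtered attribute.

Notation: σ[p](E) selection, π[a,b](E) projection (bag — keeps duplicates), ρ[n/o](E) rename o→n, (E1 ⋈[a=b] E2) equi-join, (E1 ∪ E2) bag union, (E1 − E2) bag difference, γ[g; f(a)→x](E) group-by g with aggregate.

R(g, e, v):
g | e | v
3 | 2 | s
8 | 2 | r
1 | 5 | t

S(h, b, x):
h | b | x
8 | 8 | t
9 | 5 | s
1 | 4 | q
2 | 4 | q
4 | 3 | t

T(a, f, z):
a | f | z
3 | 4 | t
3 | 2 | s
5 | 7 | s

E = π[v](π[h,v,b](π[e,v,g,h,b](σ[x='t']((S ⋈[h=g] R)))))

σ filters on x, owned by the left side.
E' = π[v](π[h,v,b](π[e,v,g,h,b]((σ[x='t'](S) ⋈[h=g] R))))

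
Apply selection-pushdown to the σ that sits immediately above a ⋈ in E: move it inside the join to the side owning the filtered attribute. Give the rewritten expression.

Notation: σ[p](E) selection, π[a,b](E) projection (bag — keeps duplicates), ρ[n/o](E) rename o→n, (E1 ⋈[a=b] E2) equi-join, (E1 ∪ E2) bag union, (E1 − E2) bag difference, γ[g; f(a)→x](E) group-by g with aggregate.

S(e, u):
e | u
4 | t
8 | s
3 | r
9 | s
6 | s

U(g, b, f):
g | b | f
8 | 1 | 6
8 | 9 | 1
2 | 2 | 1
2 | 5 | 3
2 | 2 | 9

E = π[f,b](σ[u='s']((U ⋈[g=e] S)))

σ filters on u, owned by the right side.
E' = π[f,b]((U ⋈[g=e] σ[u='s'](S)))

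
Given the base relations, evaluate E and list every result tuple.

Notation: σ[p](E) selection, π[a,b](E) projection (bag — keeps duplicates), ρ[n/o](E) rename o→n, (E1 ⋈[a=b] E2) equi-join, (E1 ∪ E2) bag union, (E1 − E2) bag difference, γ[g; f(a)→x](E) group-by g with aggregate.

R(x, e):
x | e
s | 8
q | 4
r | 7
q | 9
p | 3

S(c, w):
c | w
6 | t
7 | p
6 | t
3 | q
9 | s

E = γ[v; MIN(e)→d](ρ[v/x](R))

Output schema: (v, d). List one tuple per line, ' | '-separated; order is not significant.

Subexpression sizes:
  R → 5
  ρ[v/x](R) → 5
  γ[v; MIN(e)→d](ρ[v/x](R)) → 4

== RESULT ==
v | d
p | 3
q | 4
r | 7
s | 8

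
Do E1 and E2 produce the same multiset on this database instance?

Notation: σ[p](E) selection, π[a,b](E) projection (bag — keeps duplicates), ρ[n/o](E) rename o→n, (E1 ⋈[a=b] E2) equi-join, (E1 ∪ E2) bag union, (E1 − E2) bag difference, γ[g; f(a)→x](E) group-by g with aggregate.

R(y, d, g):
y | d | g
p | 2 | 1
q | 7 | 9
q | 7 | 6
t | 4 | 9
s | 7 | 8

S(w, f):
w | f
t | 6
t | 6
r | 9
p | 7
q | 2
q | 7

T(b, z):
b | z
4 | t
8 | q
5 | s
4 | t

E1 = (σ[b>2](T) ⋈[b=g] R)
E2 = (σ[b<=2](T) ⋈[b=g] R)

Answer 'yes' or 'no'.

E1 subexpression sizes:
  T → 4
  σ[b>2](T) → 4
  R → 5
  (σ[b>2](T) ⋈[b=g] R) → 1
E2 subexpression sizes:
  T → 4
  σ[b<=2](T) → 0
  R → 5
  (σ[b<=2](T) ⋈[b=g] R) → 0

E1 result:
b | z | y | d | g
8 | q | s | 7 | 8
E2 result:
b | z | y | d | g
(0 rows)
Witness: (8, 'q', 's', 7, 8) appears 1× in E1 but 0× in E2.

no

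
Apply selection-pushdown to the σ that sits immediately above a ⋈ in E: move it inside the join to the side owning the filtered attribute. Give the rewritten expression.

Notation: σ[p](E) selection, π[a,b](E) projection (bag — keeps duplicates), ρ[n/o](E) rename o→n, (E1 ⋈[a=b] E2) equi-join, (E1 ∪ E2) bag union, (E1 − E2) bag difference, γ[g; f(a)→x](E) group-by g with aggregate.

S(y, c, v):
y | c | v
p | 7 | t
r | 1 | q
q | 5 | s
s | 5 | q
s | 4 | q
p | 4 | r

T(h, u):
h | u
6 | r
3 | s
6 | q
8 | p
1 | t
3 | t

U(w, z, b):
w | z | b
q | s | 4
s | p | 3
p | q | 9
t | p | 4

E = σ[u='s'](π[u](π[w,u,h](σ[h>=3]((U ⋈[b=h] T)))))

σ filters on h, owned by the right side.
E' = σ[u='s'](π[u](π[w,u,h]((U ⋈[b=h] σ[h>=3](T)))))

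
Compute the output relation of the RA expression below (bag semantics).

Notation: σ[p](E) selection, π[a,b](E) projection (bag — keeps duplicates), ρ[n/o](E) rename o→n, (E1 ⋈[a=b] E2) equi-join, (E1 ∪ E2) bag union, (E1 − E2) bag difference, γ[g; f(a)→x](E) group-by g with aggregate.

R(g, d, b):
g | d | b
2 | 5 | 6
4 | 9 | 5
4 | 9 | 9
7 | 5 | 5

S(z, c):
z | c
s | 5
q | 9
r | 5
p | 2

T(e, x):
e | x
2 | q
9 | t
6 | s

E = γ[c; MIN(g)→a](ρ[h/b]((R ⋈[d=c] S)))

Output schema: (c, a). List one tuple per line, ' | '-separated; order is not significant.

Row counts bottom-up:
  R → 4
  S → 4
  (R ⋈[d=c] S) → 6
  ρ[h/b]((R ⋈[d=c] S)) → 6
  γ[c; MIN(g)→a](ρ[h/b]((R ⋈[d=c] S))) → 2

== RESULT ==
c | a
5 | 2
9 | 4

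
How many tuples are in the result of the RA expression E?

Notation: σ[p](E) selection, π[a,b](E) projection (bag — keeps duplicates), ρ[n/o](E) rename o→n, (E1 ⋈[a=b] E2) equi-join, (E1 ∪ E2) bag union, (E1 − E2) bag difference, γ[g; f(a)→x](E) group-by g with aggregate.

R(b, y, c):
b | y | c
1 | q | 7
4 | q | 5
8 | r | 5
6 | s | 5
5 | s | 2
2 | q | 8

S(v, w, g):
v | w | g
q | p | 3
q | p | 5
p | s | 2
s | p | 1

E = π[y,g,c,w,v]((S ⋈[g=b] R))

Stepwise |·|:
  S → 4
  R → 6
  (S ⋈[g=b] R) → 3
  π[y,g,c,w,v]((S ⋈[g=b] R)) → 3

|E| = 3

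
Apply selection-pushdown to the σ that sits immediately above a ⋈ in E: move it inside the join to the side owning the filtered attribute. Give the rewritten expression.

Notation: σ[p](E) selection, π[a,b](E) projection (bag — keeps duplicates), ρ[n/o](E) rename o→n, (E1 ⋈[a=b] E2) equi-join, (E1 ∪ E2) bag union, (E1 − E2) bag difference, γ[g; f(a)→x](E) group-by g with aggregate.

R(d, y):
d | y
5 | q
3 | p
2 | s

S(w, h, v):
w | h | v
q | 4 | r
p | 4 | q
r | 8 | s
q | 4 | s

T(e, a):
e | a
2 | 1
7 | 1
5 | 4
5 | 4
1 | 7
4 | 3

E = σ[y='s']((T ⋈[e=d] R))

σ filters on y, owned by the right side.
E' = (T ⋈[e=d] σ[y='s'](R))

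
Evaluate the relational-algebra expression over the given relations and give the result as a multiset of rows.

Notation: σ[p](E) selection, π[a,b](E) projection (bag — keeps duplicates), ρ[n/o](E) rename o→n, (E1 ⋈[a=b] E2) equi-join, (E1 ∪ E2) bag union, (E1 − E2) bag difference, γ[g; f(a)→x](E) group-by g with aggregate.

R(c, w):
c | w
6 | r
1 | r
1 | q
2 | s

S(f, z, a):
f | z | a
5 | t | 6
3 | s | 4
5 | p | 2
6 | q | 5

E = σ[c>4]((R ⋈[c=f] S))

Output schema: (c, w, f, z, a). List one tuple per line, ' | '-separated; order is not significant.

Stepwise |·|:
  R → 4
  S → 4
  (R ⋈[c=f] S) → 1
  σ[c>4]((R ⋈[c=f] S)) → 1

== RESULT ==
c | w | f | z | a
6 | r | 6 | q | 5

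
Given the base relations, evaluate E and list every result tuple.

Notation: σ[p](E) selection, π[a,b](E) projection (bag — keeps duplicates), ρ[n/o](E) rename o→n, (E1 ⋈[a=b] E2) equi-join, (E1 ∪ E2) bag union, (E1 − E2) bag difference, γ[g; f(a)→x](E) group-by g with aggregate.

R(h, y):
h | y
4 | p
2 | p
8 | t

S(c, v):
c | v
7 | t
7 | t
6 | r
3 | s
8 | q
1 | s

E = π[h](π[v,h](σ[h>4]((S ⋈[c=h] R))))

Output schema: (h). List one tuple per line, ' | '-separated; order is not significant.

Per-node cardinality:
  S → 6
  R → 3
  (S ⋈[c=h] R) → 1
  σ[h>4]((S ⋈[c=h] R)) → 1
  π[v,h](σ[h>4]((S ⋈[c=h] R))) → 1
  π[h](π[v,h](σ[h>4]((S ⋈[c=h] R)))) → 1

== RESULT ==
h
8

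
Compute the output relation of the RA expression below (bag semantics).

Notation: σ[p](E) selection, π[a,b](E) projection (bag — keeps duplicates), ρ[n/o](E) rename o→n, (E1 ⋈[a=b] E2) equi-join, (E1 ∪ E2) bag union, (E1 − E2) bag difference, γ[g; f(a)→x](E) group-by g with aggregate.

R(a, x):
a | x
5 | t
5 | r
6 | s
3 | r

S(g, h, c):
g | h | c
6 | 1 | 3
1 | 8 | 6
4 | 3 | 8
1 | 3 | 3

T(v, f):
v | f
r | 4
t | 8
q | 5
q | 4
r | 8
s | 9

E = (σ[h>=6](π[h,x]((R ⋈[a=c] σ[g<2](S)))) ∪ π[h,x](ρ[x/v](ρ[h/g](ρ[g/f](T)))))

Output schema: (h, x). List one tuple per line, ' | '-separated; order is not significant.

Per-node cardinality:
  R → 4
  S → 4
  σ[g<2](S) → 2
  (R ⋈[a=c] σ[g<2](S)) → 2
  π[h,x]((R ⋈[a=c] σ[g<2](S))) → 2
  σ[h>=6](π[h,x]((R ⋈[a=c] σ[g<2](S)))) → 1
  T → 6
  ρ[g/f](T) → 6
  ρ[h/g](ρ[g/f](T)) → 6
  ρ[x/v](ρ[h/g](ρ[g/f](T))) → 6
  π[h,x](ρ[x/v](ρ[h/g](ρ[g/f](T)))) → 6
  (σ[h>=6](π[h,x]((R ⋈[a=c] σ[g<2](S)))) ∪ π[h,x](ρ[x/v](ρ[h/g](ρ[g/f](T))))) → 7

== RESULT ==
h | x
4 | q
4 | r
5 | q
8 | r
8 | s
8 | t
9 | s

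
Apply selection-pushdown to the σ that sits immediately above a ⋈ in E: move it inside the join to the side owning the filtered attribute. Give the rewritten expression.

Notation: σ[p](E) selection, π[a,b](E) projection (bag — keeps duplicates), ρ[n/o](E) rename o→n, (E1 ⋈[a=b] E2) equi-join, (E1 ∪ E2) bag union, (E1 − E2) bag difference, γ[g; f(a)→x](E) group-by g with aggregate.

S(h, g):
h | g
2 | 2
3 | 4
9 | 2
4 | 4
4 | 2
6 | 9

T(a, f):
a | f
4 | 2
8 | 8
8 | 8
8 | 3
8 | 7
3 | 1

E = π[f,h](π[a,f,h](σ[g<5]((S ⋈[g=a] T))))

σ filters on g, owned by the left side.
E' = π[f,h](π[a,f,h]((σ[g<5](S) ⋈[g=a] T)))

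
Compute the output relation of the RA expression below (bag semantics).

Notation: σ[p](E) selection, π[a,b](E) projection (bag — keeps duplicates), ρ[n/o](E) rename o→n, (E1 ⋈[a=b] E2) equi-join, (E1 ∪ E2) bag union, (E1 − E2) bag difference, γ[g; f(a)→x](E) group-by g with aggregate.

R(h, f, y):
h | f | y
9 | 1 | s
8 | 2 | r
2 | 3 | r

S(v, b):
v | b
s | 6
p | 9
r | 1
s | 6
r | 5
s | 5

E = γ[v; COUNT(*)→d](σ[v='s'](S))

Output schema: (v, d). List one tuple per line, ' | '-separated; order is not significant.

Per-node cardinality:
  S → 6
  σ[v='s'](S) → 3
  γ[v; COUNT(*)→d](σ[v='s'](S)) → 1

== RESULT ==
v | d
s | 3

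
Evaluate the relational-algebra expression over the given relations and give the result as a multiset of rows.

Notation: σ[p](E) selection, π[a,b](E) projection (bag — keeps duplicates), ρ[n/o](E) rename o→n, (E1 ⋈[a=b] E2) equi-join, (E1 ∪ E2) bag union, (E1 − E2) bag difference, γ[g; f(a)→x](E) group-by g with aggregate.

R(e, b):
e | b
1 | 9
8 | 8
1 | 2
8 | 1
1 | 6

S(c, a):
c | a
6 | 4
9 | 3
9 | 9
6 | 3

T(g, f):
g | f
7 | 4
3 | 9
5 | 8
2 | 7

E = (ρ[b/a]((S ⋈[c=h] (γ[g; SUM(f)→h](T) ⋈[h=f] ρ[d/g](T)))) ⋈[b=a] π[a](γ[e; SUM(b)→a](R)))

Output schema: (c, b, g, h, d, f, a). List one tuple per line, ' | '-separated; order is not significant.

Stepwise |·|:
  S → 4
  T → 4
  γ[g; SUM(f)→h](T) → 4
  T → 4
  ρ[d/g](T) → 4
  (γ[g; SUM(f)→h](T) ⋈[h=f] ρ[d/g](T)) → 4
  (S ⋈[c=h] (γ[g; SUM(f)→h](T) ⋈[h=f] ρ[d/g](T))) → 2
  ρ[b/a]((S ⋈[c=h] (γ[g; SUM(f)→h](T) ⋈[h=f] ρ[d/g](T)))) → 2
  R → 5
  γ[e; SUM(b)→a](R) → 2
  π[a](γ[e; SUM(b)→a](R)) → 2
  (ρ[b/a]((S ⋈[c=h] (γ[g; SUM(f)→h](T) ⋈[h=f] ρ[d/g](T)))) ⋈[b=a] π[a](γ[e; SUM(b)→a](R))) → 1

== RESULT ==
c | b | g | h | d | f | a
9 | 9 | 3 | 9 | 3 | 9 | 9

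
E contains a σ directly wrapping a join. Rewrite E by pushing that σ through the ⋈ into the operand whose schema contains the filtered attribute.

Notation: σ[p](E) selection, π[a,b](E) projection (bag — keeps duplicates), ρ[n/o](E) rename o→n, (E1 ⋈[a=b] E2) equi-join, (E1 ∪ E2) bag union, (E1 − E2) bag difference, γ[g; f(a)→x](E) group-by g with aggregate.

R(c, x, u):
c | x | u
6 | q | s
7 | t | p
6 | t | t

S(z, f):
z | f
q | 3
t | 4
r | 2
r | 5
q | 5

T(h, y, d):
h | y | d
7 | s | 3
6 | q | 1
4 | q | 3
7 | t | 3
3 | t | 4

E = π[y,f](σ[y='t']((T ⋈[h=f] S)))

σ filters on y, owned by the left side.
E' = π[y,f]((σ[y='t'](T) ⋈[h=f] S))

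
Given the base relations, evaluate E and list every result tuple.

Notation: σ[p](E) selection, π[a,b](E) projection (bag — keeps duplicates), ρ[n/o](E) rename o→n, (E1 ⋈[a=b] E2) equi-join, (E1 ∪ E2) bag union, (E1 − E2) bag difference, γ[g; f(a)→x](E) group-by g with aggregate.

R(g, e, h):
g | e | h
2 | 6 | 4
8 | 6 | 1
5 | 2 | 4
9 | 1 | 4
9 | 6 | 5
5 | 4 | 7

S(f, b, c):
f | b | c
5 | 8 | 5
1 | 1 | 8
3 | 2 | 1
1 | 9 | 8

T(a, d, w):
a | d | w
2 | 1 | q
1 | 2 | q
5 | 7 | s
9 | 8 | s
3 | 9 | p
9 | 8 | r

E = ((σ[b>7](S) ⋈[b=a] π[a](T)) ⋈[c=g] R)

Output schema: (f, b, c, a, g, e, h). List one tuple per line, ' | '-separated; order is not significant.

Per-node cardinality:
  S → 4
  σ[b>7](S) → 2
  T → 6
  π[a](T) → 6
  (σ[b>7](S) ⋈[b=a] π[a](T)) → 2
  R → 6
  ((σ[b>7](S) ⋈[b=a] π[a](T)) ⋈[c=g] R) → 2

== RESULT ==
f | b | c | a | g | e | h
1 | 9 | 8 | 9 | 8 | 6 | 1
1 | 9 | 8 | 9 | 8 | 6 | 1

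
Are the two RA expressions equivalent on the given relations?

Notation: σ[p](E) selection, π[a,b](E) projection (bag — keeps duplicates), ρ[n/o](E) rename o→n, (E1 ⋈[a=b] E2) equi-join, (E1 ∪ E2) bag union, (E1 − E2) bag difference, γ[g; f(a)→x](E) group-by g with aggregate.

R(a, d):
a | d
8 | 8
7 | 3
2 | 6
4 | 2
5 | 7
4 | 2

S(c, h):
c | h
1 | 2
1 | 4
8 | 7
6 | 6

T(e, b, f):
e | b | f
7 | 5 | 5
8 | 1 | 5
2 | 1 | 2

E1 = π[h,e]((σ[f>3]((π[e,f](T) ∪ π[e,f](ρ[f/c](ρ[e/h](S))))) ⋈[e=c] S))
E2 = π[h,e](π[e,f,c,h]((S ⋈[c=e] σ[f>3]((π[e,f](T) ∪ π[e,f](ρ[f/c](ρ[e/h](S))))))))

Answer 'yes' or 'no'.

E1 stepwise |·|:
  T → 3
  π[e,f](T) → 3
  S → 4
  ρ[e/h](S) → 4
  ρ[f/c](ρ[e/h](S)) → 4
  π[e,f](ρ[f/c](ρ[e/h](S))) → 4
  (π[e,f](T) ∪ π[e,f](ρ[f/c](ρ[e/h](S)))) → 7
  σ[f>3]((π[e,f](T) ∪ π[e,f](ρ[f/c](ρ[e/h](S))))) → 4
  S → 4
  (σ[f>3]((π[e,f](T) ∪ π[e,f](ρ[f/c](ρ[e/h](S))))) ⋈[e=c] S) → 2
  π[h,e]((σ[f>3]((π[e,f](T) ∪ π[e,f](ρ[f/c](ρ[e/h](S))))) ⋈[e=c] S)) → 2
E2 stepwise |·|:
  S → 4
  T → 3
  π[e,f](T) → 3
  S → 4
  ρ[e/h](S) → 4
  ρ[f/c](ρ[e/h](S)) → 4
  π[e,f](ρ[f/c](ρ[e/h](S))) → 4
  (π[e,f](T) ∪ π[e,f](ρ[f/c](ρ[e/h](S)))) → 7
  σ[f>3]((π[e,f](T) ∪ π[e,f](ρ[f/c](ρ[e/h](S))))) → 4
  (S ⋈[c=e] σ[f>3]((π[e,f](T) ∪ π[e,f](ρ[f/c](ρ[e/h](S)))))) → 2
  π[e,f,c,h]((S ⋈[c=e] σ[f>3]((π[e,f](T) ∪ π[e,f](ρ[f/c](ρ[e/h](S))))))) → 2
  π[h,e](π[e,f,c,h]((S ⋈[c=e] σ[f>3]((π[e,f](T) ∪ π[e,f](ρ[f/c](ρ[e/h](S)))))))) → 2

E1 and E2 produce the same multiset:
h | e
6 | 6
7 | 8

yes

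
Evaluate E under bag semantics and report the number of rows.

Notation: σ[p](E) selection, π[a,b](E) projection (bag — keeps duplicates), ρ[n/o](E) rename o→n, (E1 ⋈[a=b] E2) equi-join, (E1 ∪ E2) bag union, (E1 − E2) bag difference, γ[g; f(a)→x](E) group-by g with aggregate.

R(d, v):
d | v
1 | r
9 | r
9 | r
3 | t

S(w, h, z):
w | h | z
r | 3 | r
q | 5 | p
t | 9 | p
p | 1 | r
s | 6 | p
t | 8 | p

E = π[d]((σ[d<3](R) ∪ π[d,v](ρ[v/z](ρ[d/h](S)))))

Stepwise |·|:
  R → 4
  σ[d<3](R) → 1
  S → 6
  ρ[d/h](S) → 6
  ρ[v/z](ρ[d/h](S)) → 6
  π[d,v](ρ[v/z](ρ[d/h](S))) → 6
  (σ[d<3](R) ∪ π[d,v](ρ[v/z](ρ[d/h](S)))) → 7
  π[d]((σ[d<3](R) ∪ π[d,v](ρ[v/z](ρ[d/h](S))))) → 7

|E| = 7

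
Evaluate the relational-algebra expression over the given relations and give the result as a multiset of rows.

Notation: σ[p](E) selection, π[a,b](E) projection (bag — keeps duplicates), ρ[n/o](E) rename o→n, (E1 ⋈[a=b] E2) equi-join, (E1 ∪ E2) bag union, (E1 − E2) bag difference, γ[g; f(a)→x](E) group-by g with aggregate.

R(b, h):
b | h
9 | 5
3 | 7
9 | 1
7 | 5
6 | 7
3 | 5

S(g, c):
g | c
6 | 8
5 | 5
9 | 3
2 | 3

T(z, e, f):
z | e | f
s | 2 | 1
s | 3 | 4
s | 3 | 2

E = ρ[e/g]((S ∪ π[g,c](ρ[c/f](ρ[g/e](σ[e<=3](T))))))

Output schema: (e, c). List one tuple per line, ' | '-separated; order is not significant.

Subexpression sizes:
  S → 4
  T → 3
  σ[e<=3](T) → 3
  ρ[g/e](σ[e<=3](T)) → 3
  ρ[c/f](ρ[g/e](σ[e<=3](T))) → 3
  π[g,c](ρ[c/f](ρ[g/e](σ[e<=3](T)))) → 3
  (S ∪ π[g,c](ρ[c/f](ρ[g/e](σ[e<=3](T))))) → 7
  ρ[e/g]((S ∪ π[g,c](ρ[c/f](ρ[g/e](σ[e<=3](T)))))) → 7

== RESULT ==
e | c
2 | 1
2 | 3
3 | 2
3 | 4
5 | 5
6 | 8
9 | 3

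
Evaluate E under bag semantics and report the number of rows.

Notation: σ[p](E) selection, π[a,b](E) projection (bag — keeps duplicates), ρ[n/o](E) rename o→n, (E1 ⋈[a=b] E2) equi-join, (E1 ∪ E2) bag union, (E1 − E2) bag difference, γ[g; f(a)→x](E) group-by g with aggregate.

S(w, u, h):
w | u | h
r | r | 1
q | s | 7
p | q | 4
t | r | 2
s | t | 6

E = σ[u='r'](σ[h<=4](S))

Per-node cardinality:
  S → 5
  σ[h<=4](S) → 3
  σ[u='r'](σ[h<=4](S)) → 2

|E| = 2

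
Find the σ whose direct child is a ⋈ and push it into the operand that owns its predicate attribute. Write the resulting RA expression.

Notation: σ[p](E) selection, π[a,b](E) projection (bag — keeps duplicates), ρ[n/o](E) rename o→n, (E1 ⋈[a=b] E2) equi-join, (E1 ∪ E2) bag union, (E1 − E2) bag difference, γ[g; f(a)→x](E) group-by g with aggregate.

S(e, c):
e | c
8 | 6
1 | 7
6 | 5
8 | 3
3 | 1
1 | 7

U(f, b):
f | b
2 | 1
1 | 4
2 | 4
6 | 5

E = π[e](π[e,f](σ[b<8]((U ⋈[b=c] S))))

σ filters on b, owned by the left side.
E' = π[e](π[e,f]((σ[b<8](U) ⋈[b=c] S)))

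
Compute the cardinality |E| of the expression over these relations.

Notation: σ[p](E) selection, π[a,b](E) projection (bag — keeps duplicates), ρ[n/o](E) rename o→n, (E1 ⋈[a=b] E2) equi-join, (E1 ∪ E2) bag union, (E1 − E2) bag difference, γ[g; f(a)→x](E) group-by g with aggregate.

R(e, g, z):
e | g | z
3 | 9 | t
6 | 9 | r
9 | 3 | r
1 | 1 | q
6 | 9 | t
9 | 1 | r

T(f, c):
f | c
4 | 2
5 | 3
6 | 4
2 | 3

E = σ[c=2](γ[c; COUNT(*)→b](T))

Subexpression sizes:
  T → 4
  γ[c; COUNT(*)→b](T) → 3
  σ[c=2](γ[c; COUNT(*)→b](T)) → 1

|E| = 1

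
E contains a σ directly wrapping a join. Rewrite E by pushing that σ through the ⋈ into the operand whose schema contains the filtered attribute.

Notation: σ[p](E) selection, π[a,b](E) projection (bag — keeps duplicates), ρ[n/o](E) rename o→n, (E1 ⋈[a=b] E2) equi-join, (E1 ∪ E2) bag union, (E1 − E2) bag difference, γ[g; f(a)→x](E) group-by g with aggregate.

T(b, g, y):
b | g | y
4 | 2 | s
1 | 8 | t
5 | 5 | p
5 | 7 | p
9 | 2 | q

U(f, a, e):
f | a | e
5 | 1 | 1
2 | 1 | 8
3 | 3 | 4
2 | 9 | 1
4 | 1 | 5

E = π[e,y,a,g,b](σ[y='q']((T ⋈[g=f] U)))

σ filters on y, owned by the left side.
E' = π[e,y,a,g,b]((σ[y='q'](T) ⋈[g=f] U))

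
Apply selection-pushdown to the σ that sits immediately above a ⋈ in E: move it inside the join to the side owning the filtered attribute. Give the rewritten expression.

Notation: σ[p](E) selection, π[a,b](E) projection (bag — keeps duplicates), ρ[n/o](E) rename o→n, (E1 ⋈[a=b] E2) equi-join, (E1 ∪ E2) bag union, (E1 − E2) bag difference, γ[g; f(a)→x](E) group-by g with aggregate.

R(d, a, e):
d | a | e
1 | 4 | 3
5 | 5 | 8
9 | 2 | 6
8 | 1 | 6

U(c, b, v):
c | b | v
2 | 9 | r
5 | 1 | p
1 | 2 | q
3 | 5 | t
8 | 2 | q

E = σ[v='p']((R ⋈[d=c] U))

σ filters on v, owned by the right side.
E' = (R ⋈[d=c] σ[v='p'](U))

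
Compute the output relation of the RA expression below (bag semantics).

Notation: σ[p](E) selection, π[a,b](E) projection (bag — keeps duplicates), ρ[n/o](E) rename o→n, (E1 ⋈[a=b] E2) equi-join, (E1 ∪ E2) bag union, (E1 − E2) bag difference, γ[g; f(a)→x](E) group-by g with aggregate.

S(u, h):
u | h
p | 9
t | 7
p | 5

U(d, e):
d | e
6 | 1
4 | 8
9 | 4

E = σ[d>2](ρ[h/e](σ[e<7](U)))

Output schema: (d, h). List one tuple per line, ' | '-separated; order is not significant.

Stepwise |·|:
  U → 3
  σ[e<7](U) → 2
  ρ[h/e](σ[e<7](U)) → 2
  σ[d>2](ρ[h/e](σ[e<7](U))) → 2

== RESULT ==
d | h
6 | 1
9 | 4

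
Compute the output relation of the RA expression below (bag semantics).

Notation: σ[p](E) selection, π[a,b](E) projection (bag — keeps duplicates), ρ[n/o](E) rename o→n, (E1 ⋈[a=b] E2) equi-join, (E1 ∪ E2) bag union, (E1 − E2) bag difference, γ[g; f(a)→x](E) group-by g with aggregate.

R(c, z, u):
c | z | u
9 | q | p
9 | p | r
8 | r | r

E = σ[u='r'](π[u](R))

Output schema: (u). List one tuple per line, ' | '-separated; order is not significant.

Subexpression sizes:
  R → 3
  π[u](R) → 3
  σ[u='r'](π[u](R)) → 2

== RESULT ==
u
r
r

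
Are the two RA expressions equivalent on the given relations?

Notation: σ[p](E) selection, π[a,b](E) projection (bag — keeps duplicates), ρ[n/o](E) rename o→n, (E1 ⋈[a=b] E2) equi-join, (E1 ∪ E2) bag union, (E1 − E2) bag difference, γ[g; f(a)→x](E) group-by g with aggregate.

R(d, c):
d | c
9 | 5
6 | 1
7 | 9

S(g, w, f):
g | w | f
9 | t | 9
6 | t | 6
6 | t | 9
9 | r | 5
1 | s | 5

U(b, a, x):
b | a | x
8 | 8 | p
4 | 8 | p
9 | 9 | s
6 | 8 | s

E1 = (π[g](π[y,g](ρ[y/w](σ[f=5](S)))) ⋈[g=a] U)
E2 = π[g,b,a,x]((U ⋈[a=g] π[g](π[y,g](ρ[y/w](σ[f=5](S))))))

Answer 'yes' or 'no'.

E1 subexpression sizes:
  S → 5
  σ[f=5](S) → 2
  ρ[y/w](σ[f=5](S)) → 2
  π[y,g](ρ[y/w](σ[f=5](S))) → 2
  π[g](π[y,g](ρ[y/w](σ[f=5](S)))) → 2
  U → 4
  (π[g](π[y,g](ρ[y/w](σ[f=5](S)))) ⋈[g=a] U) → 1
E2 subexpression sizes:
  U → 4
  S → 5
  σ[f=5](S) → 2
  ρ[y/w](σ[f=5](S)) → 2
  π[y,g](ρ[y/w](σ[f=5](S))) → 2
  π[g](π[y,g](ρ[y/w](σ[f=5](S)))) → 2
  (U ⋈[a=g] π[g](π[y,g](ρ[y/w](σ[f=5](S))))) → 1
  π[g,b,a,x]((U ⋈[a=g] π[g](π[y,g](ρ[y/w](σ[f=5](S)))))) → 1

E1 and E2 produce the same multiset:
g | b | a | x
9 | 9 | 9 | s

yes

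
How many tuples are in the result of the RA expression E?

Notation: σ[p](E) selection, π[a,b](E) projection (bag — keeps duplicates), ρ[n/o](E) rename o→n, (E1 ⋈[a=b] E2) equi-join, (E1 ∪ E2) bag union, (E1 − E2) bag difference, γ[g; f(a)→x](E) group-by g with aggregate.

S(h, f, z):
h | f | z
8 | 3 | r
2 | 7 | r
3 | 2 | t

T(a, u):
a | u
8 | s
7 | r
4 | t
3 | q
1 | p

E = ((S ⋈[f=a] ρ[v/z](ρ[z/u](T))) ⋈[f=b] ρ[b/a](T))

Stepwise |·|:
  S → 3
  T → 5
  ρ[z/u](T) → 5
  ρ[v/z](ρ[z/u](T)) → 5
  (S ⋈[f=a] ρ[v/z](ρ[z/u](T))) → 2
  T → 5
  ρ[b/a](T) → 5
  ((S ⋈[f=a] ρ[v/z](ρ[z/u](T))) ⋈[f=b] ρ[b/a](T)) → 2

|E| = 2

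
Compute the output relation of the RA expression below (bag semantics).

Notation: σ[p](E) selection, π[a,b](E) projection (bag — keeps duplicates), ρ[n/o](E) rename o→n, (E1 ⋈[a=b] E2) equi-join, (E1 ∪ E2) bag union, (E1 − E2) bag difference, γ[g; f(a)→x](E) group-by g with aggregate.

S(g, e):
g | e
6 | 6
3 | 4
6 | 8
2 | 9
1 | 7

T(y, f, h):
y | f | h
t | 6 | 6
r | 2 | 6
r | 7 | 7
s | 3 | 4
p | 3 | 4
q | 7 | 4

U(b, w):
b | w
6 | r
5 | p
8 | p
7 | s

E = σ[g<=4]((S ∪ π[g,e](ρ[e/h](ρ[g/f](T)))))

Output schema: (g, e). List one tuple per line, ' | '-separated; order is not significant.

Subexpression sizes:
  S → 5
  T → 6
  ρ[g/f](T) → 6
  ρ[e/h](ρ[g/f](T)) → 6
  π[g,e](ρ[e/h](ρ[g/f](T))) → 6
  (S ∪ π[g,e](ρ[e/h](ρ[g/f](T)))) → 11
  σ[g<=4]((S ∪ π[g,e](ρ[e/h](ρ[g/f](T))))) → 6

== RESULT ==
g | e
1 | 7
2 | 6
2 | 9
3 | 4
3 | 4
3 | 4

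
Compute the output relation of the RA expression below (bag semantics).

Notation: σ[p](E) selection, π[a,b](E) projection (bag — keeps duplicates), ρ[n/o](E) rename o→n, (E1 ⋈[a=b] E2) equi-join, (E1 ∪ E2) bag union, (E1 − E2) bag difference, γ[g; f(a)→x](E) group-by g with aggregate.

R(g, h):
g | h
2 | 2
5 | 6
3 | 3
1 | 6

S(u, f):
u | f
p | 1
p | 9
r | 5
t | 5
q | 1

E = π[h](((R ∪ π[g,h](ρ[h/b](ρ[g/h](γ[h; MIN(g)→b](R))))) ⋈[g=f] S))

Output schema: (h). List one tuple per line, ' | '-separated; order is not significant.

Stepwise |·|:
  R → 4
  R → 4
  γ[h; MIN(g)→b](R) → 3
  ρ[g/h](γ[h; MIN(g)→b](R)) → 3
  ρ[h/b](ρ[g/h](γ[h; MIN(g)→b](R))) → 3
  π[g,h](ρ[h/b](ρ[g/h](γ[h; MIN(g)→b](R)))) → 3
  (R ∪ π[g,h](ρ[h/b](ρ[g/h](γ[h; MIN(g)→b](R))))) → 7
  S → 5
  ((R ∪ π[g,h](ρ[h/b](ρ[g/h](γ[h; MIN(g)→b](R))))) ⋈[g=f] S) → 4
  π[h](((R ∪ π[g,h](ρ[h/b](ρ[g/h](γ[h; MIN(g)→b](R))))) ⋈[g=f] S)) → 4

== RESULT ==
h
6
6
6
6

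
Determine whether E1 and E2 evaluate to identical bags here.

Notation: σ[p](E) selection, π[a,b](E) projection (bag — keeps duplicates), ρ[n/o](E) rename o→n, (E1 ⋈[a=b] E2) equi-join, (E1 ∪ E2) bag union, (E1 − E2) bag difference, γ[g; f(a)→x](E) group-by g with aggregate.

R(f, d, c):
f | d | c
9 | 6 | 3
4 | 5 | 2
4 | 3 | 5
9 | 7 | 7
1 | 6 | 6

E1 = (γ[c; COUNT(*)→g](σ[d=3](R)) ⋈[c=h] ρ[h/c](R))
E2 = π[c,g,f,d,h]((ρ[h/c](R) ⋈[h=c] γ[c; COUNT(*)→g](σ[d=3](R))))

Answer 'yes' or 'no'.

E1 subexpression sizes:
  R → 5
  σ[d=3](R) → 1
  γ[c; COUNT(*)→g](σ[d=3](R)) → 1
  R → 5
  ρ[h/c](R) → 5
  (γ[c; COUNT(*)→g](σ[d=3](R)) ⋈[c=h] ρ[h/c](R)) → 1
E2 subexpression sizes:
  R → 5
  ρ[h/c](R) → 5
  R → 5
  σ[d=3](R) → 1
  γ[c; COUNT(*)→g](σ[d=3](R)) → 1
  (ρ[h/c](R) ⋈[h=c] γ[c; COUNT(*)→g](σ[d=3](R))) → 1
  π[c,g,f,d,h]((ρ[h/c](R) ⋈[h=c] γ[c; COUNT(*)→g](σ[d=3](R)))) → 1

E1 and E2 produce the same multiset:
c | g | f | d | h
5 | 1 | 4 | 3 | 5

yes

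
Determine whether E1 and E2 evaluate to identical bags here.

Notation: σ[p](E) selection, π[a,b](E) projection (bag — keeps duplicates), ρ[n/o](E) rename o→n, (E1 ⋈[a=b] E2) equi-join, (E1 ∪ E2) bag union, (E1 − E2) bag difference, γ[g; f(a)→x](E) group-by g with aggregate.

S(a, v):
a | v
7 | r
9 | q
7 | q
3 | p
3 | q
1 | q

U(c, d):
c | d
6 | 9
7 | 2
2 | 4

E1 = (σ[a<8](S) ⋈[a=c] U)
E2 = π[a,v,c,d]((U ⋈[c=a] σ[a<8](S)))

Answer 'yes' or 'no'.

E1 per-node cardinality:
  S → 6
  σ[a<8](S) → 5
  U → 3
  (σ[a<8](S) ⋈[a=c] U) → 2
E2 per-node cardinality:
  U → 3
  S → 6
  σ[a<8](S) → 5
  (U ⋈[c=a] σ[a<8](S)) → 2
  π[a,v,c,d]((U ⋈[c=a] σ[a<8](S))) → 2

E1 and E2 produce the same multiset:
a | v | c | d
7 | q | 7 | 2
7 | r | 7 | 2

yes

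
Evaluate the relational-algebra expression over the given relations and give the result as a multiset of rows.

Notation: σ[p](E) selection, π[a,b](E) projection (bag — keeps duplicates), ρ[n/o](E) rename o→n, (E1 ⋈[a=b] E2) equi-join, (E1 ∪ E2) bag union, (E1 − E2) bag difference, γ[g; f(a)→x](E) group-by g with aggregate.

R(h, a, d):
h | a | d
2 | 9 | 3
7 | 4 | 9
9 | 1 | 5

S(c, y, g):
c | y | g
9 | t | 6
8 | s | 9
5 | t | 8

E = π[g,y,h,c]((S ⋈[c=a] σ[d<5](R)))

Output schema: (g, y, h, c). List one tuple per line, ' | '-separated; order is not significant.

Stepwise |·|:
  S → 3
  R → 3
  σ[d<5](R) → 1
  (S ⋈[c=a] σ[d<5](R)) → 1
  π[g,y,h,c]((S ⋈[c=a] σ[d<5](R))) → 1

== RESULT ==
g | y | h | c
6 | t | 2 | 9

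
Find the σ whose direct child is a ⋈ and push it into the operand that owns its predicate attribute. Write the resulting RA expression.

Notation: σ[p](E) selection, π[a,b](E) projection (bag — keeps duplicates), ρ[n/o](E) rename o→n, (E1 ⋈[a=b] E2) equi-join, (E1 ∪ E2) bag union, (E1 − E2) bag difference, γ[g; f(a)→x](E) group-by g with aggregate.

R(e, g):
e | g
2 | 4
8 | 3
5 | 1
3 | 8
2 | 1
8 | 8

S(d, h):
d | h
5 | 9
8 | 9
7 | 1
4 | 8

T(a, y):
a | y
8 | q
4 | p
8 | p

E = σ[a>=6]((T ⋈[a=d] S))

σ filters on a, owned by the left side.
E' = (σ[a>=6](T) ⋈[a=d] S)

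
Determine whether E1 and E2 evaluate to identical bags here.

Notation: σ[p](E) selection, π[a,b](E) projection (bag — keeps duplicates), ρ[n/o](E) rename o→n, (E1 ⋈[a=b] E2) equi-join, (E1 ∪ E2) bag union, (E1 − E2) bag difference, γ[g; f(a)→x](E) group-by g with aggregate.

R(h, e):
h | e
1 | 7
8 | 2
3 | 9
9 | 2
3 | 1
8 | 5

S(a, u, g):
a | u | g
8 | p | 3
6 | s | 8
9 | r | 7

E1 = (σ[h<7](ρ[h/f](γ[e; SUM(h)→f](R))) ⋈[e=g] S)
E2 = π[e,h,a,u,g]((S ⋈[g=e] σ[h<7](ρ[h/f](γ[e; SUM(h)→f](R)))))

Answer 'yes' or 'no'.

E1 row counts bottom-up:
  R → 6
  γ[e; SUM(h)→f](R) → 5
  ρ[h/f](γ[e; SUM(h)→f](R)) → 5
  σ[h<7](ρ[h/f](γ[e; SUM(h)→f](R))) → 3
  S → 3
  (σ[h<7](ρ[h/f](γ[e; SUM(h)→f](R))) ⋈[e=g] S) → 1
E2 row counts bottom-up:
  S → 3
  R → 6
  γ[e; SUM(h)→f](R) → 5
  ρ[h/f](γ[e; SUM(h)→f](R)) → 5
  σ[h<7](ρ[h/f](γ[e; SUM(h)→f](R))) → 3
  (S ⋈[g=e] σ[h<7](ρ[h/f](γ[e; SUM(h)→f](R)))) → 1
  π[e,h,a,u,g]((S ⋈[g=e] σ[h<7](ρ[h/f](γ[e; SUM(h)→f](R))))) → 1

E1 and E2 produce the same multiset:
e | h | a | u | g
7 | 1 | 9 | r | 7

yes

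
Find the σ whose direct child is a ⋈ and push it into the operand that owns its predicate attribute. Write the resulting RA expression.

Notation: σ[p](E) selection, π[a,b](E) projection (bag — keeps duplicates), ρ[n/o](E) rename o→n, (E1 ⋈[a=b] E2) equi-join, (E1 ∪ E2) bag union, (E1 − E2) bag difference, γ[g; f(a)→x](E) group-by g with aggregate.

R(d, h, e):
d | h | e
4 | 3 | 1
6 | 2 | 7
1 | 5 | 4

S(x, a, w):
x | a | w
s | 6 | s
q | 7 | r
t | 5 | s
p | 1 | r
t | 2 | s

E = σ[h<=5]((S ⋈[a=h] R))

σ filters on h, owned by the right side.
E' = (S ⋈[a=h] σ[h<=5](R))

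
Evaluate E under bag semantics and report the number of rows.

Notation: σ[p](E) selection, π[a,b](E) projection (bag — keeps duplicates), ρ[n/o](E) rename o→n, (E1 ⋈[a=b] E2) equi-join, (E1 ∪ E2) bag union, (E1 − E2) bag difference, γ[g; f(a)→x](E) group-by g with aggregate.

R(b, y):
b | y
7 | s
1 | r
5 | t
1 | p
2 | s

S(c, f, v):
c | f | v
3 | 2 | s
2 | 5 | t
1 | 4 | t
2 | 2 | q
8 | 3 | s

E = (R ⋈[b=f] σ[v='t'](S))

Per-node cardinality:
  R → 5
  S → 5
  σ[v='t'](S) → 2
  (R ⋈[b=f] σ[v='t'](S)) → 1

|E| = 1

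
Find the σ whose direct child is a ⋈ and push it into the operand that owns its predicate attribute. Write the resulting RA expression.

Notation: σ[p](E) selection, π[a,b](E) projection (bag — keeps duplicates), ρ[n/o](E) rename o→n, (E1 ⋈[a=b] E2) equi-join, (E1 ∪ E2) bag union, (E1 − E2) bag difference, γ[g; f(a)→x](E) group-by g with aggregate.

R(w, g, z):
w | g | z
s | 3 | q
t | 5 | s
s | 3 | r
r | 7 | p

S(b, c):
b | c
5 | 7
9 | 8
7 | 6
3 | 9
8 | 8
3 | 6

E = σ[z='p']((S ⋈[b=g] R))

σ filters on z, owned by the right side.
E' = (S ⋈[b=g] σ[z='p'](R))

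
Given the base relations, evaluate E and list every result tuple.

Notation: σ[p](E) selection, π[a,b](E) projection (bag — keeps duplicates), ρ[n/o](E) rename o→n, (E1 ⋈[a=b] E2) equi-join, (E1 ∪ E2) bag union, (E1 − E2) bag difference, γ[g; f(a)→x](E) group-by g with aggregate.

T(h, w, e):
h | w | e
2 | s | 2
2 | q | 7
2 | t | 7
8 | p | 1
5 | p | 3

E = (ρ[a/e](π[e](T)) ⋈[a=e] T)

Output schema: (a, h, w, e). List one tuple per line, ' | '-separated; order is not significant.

Subexpression sizes:
  T → 5
  π[e](T) → 5
  ρ[a/e](π[e](T)) → 5
  T → 5
  (ρ[a/e](π[e](T)) ⋈[a=e] T) → 7

== RESULT ==
a | h | w | e
1 | 8 | p | 1
2 | 2 | s | 2
3 | 5 | p | 3
7 | 2 | q | 7
7 | 2 | q | 7
7 | 2 | t | 7
7 | 2 | t | 7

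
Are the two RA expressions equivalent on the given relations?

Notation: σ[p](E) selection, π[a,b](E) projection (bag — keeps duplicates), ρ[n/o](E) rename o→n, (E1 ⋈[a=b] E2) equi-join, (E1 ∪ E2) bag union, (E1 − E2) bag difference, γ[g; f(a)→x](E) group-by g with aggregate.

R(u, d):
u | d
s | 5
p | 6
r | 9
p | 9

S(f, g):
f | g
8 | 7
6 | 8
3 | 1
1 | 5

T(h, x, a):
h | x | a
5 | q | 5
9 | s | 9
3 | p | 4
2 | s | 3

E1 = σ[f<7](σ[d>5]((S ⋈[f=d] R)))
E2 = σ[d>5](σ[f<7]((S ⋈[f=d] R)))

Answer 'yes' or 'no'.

E1 subexpression sizes:
  S → 4
  R → 4
  (S ⋈[f=d] R) → 1
  σ[d>5]((S ⋈[f=d] R)) → 1
  σ[f<7](σ[d>5]((S ⋈[f=d] R))) → 1
E2 subexpression sizes:
  S → 4
  R → 4
  (S ⋈[f=d] R) → 1
  σ[f<7]((S ⋈[f=d] R)) → 1
  σ[d>5](σ[f<7]((S ⋈[f=d] R))) → 1

E1 and E2 produce the same multiset:
f | g | u | d
6 | 8 | p | 6

yes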